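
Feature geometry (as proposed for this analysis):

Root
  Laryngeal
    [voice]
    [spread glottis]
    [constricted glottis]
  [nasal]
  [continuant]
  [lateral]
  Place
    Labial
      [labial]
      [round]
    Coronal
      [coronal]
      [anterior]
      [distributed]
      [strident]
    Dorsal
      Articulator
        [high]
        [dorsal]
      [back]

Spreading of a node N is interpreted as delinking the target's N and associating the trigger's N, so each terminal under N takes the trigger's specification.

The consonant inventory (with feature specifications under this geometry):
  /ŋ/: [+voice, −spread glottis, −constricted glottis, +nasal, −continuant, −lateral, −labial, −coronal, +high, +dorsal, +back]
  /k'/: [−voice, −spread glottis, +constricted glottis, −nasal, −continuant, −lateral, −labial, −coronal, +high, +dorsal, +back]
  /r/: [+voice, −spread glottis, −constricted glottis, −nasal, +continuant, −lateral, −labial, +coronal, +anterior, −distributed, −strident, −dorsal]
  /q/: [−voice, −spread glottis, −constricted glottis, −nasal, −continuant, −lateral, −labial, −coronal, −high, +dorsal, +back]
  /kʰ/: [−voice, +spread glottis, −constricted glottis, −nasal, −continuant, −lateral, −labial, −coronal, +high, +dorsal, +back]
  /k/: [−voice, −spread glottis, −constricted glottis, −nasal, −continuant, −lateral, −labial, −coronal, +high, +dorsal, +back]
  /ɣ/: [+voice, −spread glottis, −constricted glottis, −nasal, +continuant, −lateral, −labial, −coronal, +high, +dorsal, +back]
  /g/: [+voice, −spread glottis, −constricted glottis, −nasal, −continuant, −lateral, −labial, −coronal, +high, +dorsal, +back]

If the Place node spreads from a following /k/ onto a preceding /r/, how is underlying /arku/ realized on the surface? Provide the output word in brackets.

Terminals under Place in this geometry: [labial], [round], [coronal], [anterior], [distributed], [strident], [high], [dorsal], [back].
After delinking /r/'s Place and linking /k/'s, the affected terminals become [−labial], [−coronal], [+high], [+dorsal], [+back]; [voice], [spread glottis], [constricted glottis], … (outside Place) are retained from /r/.
The resulting bundle matches /ɣ/ in the inventory; substituting it for /r/ gives [aɣku].

[aɣku]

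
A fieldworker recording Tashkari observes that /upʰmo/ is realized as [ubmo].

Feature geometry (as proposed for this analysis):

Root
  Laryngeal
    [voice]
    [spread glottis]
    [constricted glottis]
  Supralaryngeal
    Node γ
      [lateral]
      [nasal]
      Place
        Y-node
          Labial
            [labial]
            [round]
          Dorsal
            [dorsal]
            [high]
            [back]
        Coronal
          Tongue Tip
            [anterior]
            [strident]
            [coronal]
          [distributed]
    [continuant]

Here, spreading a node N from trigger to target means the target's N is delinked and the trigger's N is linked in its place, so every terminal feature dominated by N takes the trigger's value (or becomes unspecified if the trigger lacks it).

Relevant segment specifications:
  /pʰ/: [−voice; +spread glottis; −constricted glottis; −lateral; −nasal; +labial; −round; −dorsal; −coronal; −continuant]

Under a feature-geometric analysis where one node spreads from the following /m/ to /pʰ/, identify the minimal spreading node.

The alternation /pʰ/ → [b] changes [voice], [spread glottis] and nothing else.
Tracing each changed feature up the tree, the paths first meet at Laryngeal; any lower node misses at least one of them.
Spreading Laryngeal from /m/ overwrites each of those terminals with /m/'s values, yielding exactly [b].
Since [nasal] is preserved even though /m/ disagrees there, no node above Laryngeal spread.

Laryngeal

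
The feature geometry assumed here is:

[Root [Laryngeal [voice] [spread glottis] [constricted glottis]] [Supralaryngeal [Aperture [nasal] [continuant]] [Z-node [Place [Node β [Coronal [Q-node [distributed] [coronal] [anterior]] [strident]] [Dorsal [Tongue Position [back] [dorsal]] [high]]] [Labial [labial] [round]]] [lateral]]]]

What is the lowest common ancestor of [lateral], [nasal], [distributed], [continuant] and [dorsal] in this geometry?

[lateral]: Root / Supralaryngeal / Z-node / [lateral].
[nasal]: Root / Supralaryngeal / Aperture / [nasal].
[distributed]: Root / Supralaryngeal / Z-node / Place / Node β / Coronal / Q-node / [distributed].
[continuant]: Root / Supralaryngeal / Aperture / [continuant].
[dorsal]: Root / Supralaryngeal / Z-node / Place / Node β / Dorsal / Tongue Position / [dorsal].
Supralaryngeal is the lowest common ancestor — every listed feature sits under it, and no single subconstituent of Supralaryngeal covers them all.

Supralaryngeal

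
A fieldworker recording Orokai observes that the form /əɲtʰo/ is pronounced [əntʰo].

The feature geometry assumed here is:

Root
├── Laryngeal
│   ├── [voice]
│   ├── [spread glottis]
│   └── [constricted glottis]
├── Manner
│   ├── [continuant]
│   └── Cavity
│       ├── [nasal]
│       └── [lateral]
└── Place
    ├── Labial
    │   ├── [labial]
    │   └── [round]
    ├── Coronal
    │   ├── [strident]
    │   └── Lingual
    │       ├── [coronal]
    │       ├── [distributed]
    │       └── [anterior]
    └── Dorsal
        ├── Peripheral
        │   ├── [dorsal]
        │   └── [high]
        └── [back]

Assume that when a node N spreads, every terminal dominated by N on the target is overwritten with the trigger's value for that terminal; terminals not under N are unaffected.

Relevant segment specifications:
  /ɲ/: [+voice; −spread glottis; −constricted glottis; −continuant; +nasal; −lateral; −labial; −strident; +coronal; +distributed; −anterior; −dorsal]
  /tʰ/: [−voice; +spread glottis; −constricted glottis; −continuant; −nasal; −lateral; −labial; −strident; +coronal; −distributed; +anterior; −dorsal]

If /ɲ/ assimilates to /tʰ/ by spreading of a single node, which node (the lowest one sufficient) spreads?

Lingual

/ɲ/ and [n] differ in [anterior], [distributed]; every other specified feature is identical.
The smallest constituent containing every changed terminal is Lingual — each of its daughters lacks at least one of the affected features.
If Lingual spreads, every terminal under it takes /tʰ/'s value, producing [n] as observed.
Features on which the two segments disagree outside Lingual, such as [spread glottis], [nasal], are unchanged — nothing dominating them spread, and Lingual is the minimal sufficient constituent.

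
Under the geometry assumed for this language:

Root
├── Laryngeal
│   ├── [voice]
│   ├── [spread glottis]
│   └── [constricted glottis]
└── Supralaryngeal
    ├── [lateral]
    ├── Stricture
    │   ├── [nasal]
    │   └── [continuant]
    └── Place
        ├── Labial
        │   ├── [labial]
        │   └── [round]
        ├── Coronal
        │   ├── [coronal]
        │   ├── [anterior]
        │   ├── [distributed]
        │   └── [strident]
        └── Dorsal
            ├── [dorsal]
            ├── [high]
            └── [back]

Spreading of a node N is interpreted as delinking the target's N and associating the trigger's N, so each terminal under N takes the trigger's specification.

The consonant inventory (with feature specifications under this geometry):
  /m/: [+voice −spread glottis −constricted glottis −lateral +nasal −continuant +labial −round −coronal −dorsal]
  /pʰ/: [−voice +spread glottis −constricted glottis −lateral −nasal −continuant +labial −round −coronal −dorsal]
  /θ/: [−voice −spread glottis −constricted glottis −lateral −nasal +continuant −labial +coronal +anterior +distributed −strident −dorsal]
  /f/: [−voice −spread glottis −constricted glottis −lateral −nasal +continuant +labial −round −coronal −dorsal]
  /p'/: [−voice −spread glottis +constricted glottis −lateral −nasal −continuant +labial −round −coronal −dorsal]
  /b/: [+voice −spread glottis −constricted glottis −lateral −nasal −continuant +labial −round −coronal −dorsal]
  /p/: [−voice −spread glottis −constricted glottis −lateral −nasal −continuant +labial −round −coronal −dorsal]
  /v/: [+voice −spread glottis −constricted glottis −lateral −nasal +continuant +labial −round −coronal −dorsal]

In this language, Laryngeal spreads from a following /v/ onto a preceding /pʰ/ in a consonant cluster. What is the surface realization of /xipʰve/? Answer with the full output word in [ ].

[xibve]

The Laryngeal node dominates the terminals [voice], [spread glottis], [constricted glottis].
The target acquires /v/'s values for everything under Laryngeal — [+voice], [−spread glottis], [−constricted glottis] — while keeping its own [lateral], [nasal], [continuant], ….
Among the inventory, only /b/ has exactly this specification, giving the surface form [xibve].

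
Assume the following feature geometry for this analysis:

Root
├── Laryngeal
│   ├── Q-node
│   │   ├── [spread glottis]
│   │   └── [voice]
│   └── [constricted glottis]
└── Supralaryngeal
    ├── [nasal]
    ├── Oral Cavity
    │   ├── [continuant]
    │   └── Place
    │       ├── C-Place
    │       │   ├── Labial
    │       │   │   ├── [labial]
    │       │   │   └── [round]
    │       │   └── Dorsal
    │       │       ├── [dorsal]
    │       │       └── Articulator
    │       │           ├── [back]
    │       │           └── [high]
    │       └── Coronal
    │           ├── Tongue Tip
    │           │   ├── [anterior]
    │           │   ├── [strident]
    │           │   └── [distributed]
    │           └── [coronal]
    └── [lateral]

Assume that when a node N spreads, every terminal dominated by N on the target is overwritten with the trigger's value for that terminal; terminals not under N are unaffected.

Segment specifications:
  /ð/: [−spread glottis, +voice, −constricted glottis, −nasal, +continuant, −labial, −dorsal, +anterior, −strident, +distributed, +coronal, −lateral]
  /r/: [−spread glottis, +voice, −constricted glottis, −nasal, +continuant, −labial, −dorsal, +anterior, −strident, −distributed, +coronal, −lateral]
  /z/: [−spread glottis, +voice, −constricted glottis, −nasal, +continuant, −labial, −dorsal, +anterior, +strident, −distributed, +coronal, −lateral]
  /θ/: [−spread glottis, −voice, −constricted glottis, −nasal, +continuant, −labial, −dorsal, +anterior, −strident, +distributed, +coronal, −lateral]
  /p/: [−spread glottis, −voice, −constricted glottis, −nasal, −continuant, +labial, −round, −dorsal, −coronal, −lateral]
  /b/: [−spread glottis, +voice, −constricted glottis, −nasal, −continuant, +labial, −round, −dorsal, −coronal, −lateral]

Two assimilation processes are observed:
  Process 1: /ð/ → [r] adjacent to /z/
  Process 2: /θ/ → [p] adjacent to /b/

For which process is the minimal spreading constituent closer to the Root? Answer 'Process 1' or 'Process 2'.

In Process 1, [distributed] changes, so the minimal spreading node is [distributed] at depth 6.
Process 2 alters [continuant], [labial], [round], [coronal], [anterior], [distributed], [strident]; the lowest common ancestor is Oral Cavity (depth 2 from Root).
Depth 2 < depth 6; Process 2 involves the structurally higher constituent Oral Cavity.

Process 2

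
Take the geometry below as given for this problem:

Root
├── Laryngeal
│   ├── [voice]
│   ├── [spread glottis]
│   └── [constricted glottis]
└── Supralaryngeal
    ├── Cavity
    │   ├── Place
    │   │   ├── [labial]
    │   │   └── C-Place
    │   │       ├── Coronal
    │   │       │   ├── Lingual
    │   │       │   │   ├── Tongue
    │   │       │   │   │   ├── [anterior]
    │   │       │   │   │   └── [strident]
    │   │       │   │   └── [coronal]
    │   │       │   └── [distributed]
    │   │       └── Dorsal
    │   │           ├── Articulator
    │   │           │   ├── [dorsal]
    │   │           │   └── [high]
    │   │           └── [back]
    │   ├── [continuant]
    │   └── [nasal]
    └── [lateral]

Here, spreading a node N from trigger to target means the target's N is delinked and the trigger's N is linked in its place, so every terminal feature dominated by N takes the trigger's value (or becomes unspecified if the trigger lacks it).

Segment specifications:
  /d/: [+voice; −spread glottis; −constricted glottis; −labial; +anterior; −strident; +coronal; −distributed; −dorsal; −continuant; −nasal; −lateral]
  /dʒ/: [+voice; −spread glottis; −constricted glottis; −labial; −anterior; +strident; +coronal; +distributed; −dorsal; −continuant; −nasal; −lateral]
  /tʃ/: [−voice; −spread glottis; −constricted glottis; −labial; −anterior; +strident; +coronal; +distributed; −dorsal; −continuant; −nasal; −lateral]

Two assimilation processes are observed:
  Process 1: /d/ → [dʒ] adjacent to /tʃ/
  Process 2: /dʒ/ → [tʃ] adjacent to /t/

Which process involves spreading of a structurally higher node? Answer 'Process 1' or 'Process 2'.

Process 2

Process 1: the features that change are [anterior], [distributed], [strident]; the minimal node is Coronal (depth 5).
Process 2: the feature that changes is [voice]; the minimal node is [voice] (depth 2).
[voice] (depth 2) sits above Coronal (depth 5), making Process 2 the one with the higher spreading node.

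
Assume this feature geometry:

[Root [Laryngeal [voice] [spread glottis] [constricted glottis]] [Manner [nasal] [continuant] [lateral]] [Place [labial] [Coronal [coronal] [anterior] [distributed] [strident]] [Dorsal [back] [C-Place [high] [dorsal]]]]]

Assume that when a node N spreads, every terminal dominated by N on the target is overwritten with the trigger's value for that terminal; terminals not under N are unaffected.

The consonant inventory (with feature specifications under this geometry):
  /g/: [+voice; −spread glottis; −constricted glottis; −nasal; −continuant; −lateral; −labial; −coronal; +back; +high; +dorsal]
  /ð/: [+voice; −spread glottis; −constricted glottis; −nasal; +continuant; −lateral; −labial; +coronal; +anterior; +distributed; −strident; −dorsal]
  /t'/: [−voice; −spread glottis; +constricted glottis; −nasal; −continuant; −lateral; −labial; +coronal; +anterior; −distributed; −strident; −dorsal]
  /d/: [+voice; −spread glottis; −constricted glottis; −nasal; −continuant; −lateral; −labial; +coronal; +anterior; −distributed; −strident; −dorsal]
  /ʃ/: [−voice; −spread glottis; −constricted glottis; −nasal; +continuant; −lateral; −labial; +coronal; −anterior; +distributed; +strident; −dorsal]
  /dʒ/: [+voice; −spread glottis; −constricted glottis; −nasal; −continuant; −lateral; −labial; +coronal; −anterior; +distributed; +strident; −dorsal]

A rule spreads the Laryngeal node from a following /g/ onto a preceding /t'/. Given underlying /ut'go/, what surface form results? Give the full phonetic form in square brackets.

[udgo]

The Laryngeal node dominates the terminals [voice], [spread glottis], [constricted glottis].
The target acquires /g/'s values for everything under Laryngeal — [+voice], [−spread glottis], [−constricted glottis] — while keeping its own [nasal], [continuant], [lateral], ….
This feature bundle is that of [d], so /ut'go/ surfaces as [udgo].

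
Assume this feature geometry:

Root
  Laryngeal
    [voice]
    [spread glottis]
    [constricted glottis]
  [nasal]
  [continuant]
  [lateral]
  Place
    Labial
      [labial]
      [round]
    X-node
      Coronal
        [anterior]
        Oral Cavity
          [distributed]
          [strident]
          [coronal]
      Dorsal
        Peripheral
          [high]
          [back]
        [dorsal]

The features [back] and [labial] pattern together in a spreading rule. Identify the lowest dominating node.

Place

[back]: Root / Place / X-node / Dorsal / Peripheral / [back].
[labial] lies under Labial (below Place).
The listed terminals split across distinct daughters of Place, so Place itself is the smallest node containing them all.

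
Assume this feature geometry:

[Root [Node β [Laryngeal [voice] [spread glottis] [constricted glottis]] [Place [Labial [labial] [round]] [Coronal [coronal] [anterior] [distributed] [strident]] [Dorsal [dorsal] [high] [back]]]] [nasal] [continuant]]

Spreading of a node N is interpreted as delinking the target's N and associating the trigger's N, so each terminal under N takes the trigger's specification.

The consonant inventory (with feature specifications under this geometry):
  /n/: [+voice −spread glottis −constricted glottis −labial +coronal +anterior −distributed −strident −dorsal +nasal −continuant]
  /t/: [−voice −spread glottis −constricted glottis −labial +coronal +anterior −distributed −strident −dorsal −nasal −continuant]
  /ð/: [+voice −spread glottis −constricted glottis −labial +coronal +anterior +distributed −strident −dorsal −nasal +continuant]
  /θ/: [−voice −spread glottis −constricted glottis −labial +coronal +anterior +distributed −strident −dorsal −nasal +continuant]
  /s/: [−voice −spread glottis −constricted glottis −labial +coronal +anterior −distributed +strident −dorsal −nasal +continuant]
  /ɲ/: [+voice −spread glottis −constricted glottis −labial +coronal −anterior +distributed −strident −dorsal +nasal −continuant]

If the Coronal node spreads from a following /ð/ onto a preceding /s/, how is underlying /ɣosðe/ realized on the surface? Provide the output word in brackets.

[ɣoθðe]

Terminals under Coronal in this geometry: [coronal], [anterior], [distributed], [strident].
The target acquires /ð/'s values for everything under Coronal — [+coronal], [+anterior], [+distributed], [−strident] — while keeping its own [voice], [spread glottis], [constricted glottis], ….
Among the inventory, only /θ/ has exactly this specification, giving the surface form [ɣoθðe].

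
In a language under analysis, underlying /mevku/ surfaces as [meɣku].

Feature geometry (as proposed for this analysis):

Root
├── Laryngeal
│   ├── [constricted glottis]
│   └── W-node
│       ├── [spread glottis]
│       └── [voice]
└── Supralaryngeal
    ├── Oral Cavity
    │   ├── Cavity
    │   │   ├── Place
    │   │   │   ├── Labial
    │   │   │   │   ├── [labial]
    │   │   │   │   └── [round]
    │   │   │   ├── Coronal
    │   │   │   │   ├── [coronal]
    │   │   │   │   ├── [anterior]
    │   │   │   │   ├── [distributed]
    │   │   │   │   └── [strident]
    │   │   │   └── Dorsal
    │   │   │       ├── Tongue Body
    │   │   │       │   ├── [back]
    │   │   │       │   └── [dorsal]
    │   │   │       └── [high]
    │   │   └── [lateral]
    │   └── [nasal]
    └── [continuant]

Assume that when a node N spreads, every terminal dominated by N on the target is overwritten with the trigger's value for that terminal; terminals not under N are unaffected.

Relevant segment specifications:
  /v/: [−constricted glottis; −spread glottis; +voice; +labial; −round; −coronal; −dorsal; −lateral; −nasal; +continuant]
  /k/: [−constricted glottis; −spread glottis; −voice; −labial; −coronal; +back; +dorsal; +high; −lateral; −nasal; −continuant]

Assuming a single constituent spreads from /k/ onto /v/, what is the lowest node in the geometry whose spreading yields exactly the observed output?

Feature comparison: [labial], [round], [dorsal], [high], [back] differ between /v/ and [ɣ]; the remaining terminals match.
These terminals are all dominated by Place, and no proper subconstituent of Place covers them all; Place is their lowest common ancestor.
Delinking /v/'s Place and associating /k/'s Place gives precisely the feature bundle of [ɣ].
[voice], [continuant] stay as in /v/ although /k/ differs there, so no node dominating them spread; among the remaining candidates Place is the lowest that derives the output.

Place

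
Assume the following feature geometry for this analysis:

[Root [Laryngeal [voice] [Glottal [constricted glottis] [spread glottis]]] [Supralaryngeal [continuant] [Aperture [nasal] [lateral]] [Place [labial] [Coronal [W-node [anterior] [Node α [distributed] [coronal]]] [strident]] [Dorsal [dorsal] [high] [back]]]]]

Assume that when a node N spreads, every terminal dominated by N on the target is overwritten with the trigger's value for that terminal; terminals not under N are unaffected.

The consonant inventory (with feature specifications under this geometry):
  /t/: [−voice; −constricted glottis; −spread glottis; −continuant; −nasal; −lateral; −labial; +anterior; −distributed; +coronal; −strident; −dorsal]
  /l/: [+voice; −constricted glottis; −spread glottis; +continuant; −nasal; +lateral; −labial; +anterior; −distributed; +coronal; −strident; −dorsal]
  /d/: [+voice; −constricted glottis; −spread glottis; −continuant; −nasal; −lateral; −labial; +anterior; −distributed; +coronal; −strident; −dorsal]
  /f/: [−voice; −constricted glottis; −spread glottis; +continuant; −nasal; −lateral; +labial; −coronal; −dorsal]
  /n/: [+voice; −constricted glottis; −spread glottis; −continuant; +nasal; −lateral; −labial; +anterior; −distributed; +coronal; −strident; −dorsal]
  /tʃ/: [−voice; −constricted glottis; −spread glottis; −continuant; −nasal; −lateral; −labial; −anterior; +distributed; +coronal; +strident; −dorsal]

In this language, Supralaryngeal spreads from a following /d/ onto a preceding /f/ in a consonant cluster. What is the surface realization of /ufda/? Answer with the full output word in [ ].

The Supralaryngeal node dominates the terminals [continuant], [nasal], [lateral], [labial], [anterior], [distributed], [coronal], [strident], [dorsal], [high], [back].
Spreading Supralaryngeal from /d/ onto /f/ replaces those values with /d/'s: [−continuant], [−nasal], [−lateral], [−labial], [+anterior], [−distributed], [+coronal], [−strident], [−dorsal]. Features outside Supralaryngeal ([voice], [constricted glottis], [spread glottis]) stay as in /f/.
Among the inventory, only /t/ has exactly this specification, giving the surface form [utda].

[utda]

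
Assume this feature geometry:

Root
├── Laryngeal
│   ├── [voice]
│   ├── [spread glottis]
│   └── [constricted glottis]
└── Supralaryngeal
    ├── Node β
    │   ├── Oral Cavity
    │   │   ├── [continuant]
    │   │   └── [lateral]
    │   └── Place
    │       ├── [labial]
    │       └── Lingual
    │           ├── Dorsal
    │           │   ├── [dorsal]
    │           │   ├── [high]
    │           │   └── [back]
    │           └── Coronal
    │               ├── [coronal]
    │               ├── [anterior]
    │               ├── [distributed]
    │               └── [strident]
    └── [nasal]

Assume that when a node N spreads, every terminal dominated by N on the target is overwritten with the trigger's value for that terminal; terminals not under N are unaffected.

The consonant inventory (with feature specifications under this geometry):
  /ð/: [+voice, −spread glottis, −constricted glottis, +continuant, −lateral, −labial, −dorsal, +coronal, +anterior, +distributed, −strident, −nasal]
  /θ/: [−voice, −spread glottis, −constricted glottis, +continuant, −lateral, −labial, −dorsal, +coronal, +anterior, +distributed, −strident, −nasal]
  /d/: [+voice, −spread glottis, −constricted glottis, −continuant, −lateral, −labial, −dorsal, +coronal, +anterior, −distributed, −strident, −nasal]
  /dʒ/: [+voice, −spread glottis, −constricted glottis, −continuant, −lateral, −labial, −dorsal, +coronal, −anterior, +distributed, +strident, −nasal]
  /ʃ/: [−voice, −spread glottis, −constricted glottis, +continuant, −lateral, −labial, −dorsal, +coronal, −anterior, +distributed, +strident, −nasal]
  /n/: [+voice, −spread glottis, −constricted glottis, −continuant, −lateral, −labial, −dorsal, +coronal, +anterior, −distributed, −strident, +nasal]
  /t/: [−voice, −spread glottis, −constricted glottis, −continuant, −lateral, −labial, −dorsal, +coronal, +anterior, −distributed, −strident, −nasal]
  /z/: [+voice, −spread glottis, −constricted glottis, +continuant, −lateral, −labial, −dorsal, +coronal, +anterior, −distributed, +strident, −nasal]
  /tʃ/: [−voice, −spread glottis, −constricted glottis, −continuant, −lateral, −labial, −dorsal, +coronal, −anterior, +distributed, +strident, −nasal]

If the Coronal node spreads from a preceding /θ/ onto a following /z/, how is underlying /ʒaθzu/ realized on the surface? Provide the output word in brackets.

Terminals under Coronal in this geometry: [coronal], [anterior], [distributed], [strident].
The target acquires /θ/'s values for everything under Coronal — [+coronal], [+anterior], [+distributed], [−strident] — while keeping its own [voice], [spread glottis], [constricted glottis], ….
This feature bundle is that of [ð], so /ʒaθzu/ surfaces as [ʒaθðu].

[ʒaθðu]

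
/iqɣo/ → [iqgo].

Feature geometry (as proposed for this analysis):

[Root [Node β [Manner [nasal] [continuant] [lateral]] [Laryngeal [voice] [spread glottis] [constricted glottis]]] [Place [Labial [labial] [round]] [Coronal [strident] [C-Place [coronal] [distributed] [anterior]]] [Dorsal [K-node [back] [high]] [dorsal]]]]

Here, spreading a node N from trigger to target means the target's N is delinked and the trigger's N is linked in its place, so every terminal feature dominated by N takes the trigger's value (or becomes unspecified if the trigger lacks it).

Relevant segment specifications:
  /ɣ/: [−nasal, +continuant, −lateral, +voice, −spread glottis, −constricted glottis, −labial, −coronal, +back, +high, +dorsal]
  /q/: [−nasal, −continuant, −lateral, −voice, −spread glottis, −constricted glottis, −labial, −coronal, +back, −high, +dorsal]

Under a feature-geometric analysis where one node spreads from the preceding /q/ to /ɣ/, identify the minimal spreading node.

[continuant]

Feature comparison: [continuant] differs between /ɣ/ and [g]; the remaining terminals match.
Only a single terminal changes, and /q/ supplies the new value, so [continuant] itself is the minimal spreading constituent.
Features on which the two segments disagree outside [continuant], such as [voice], [high], are unchanged — nothing dominating them spread, and [continuant] is the minimal sufficient constituent.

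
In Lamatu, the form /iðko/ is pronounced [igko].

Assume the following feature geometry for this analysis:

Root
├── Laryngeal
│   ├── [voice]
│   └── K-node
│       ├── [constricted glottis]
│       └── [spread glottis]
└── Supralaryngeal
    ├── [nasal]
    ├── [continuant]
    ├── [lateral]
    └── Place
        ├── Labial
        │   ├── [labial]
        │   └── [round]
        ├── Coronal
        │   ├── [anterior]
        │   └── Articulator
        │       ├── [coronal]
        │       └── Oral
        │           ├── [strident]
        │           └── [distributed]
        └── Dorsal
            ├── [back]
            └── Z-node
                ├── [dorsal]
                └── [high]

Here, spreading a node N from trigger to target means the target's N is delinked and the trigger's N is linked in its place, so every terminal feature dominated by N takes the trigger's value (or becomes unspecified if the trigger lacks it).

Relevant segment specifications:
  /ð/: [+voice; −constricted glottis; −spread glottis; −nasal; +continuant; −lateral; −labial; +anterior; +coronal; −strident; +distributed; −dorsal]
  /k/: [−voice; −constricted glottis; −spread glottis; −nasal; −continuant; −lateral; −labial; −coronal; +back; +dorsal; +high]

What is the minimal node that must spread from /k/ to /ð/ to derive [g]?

Supralaryngeal

Feature comparison: [continuant], [coronal], [anterior], [distributed], [strident], [dorsal], [high], [back] differ between /ð/ and [g]; the remaining terminals match.
Tracing each changed feature up the tree, the paths first meet at Supralaryngeal; any lower node misses at least one of them.
Spreading Supralaryngeal from /k/ overwrites each of those terminals with /k/'s values, yielding exactly [g].
Since [voice] is preserved even though /k/ disagrees there, no node above Supralaryngeal spread.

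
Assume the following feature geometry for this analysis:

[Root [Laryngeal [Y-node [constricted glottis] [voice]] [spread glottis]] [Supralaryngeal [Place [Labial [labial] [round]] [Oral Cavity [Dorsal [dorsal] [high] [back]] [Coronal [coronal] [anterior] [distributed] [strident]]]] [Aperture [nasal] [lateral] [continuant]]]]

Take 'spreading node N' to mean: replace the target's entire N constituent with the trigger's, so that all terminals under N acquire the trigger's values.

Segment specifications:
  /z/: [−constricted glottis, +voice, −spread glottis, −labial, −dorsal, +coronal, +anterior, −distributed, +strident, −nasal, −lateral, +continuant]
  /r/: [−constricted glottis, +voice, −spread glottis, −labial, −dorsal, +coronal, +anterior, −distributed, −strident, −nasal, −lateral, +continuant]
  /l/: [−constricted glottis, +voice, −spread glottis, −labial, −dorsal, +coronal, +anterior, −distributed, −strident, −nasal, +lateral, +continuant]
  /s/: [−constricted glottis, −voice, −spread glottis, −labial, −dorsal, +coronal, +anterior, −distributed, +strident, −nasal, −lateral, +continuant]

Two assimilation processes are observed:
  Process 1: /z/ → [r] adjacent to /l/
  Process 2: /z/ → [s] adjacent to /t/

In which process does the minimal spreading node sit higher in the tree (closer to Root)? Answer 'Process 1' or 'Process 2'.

Process 2

Process 1: the feature that changes is [strident]; the minimal node is [strident] (depth 5).
Process 2 alters [voice]; the lowest dominating node is [voice] (depth 3 from Root).
Depth 3 < depth 5; Process 2 involves the structurally higher constituent [voice].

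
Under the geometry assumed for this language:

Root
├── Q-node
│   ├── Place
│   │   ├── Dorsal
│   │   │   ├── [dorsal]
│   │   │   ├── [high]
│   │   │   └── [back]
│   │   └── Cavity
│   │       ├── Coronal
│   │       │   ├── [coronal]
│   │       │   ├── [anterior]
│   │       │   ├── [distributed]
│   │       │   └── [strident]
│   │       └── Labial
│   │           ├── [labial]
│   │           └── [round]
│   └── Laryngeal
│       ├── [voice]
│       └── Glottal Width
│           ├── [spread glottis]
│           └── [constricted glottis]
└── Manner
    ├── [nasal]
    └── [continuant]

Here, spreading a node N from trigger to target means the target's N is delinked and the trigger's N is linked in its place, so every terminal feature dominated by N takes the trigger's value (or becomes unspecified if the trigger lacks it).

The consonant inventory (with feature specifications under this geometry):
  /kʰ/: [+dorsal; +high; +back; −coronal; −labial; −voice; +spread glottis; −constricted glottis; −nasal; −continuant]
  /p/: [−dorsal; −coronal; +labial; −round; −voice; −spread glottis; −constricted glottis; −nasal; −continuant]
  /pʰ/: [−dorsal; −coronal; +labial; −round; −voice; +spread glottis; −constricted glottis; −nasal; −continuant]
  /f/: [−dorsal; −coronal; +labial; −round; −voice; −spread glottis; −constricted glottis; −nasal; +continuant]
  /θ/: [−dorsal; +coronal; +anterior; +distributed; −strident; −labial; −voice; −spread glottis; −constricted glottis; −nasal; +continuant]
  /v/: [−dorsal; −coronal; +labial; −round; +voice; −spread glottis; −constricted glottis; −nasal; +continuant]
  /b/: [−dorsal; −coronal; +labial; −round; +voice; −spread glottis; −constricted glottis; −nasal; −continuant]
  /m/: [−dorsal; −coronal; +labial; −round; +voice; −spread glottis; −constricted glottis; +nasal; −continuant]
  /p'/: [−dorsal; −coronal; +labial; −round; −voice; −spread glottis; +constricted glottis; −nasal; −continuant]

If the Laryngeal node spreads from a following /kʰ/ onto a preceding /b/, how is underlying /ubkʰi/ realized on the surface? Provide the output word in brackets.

Laryngeal immediately or transitively dominates [voice], [spread glottis], [constricted glottis].
The target acquires /kʰ/'s values for everything under Laryngeal — [−voice], [+spread glottis], [−constricted glottis] — while keeping its own [dorsal], [coronal], [labial], ….
This feature bundle is that of [pʰ], so /ubkʰi/ surfaces as [upʰkʰi].

[upʰkʰi]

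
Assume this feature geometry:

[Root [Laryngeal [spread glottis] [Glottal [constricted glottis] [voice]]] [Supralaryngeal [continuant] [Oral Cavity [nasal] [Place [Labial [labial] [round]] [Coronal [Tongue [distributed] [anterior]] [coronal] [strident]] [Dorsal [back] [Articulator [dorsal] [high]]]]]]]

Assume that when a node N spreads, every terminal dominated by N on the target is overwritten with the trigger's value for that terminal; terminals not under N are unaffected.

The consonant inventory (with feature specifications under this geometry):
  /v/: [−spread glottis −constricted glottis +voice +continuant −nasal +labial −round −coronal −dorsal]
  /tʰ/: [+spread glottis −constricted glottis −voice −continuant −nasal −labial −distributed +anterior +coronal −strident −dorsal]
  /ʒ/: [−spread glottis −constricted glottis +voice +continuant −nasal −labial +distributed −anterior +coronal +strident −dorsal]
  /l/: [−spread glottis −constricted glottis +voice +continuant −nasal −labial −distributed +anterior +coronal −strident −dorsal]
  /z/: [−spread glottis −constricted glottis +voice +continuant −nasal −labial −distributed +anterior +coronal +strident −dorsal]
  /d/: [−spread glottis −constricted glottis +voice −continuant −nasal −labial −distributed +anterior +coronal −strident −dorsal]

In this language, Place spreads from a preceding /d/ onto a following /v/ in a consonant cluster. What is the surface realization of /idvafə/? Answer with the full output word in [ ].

Place immediately or transitively dominates [labial], [round], [distributed], [anterior], [coronal], [strident], [back], [dorsal], [high].
Spreading Place from /d/ onto /v/ replaces those values with /d/'s: [−labial], [−distributed], [+anterior], [+coronal], [−strident], [−dorsal]. Features outside Place ([spread glottis], [constricted glottis], [voice], …) stay as in /v/.
Among the inventory, only /l/ has exactly this specification, giving the surface form [idlafə].

[idlafə]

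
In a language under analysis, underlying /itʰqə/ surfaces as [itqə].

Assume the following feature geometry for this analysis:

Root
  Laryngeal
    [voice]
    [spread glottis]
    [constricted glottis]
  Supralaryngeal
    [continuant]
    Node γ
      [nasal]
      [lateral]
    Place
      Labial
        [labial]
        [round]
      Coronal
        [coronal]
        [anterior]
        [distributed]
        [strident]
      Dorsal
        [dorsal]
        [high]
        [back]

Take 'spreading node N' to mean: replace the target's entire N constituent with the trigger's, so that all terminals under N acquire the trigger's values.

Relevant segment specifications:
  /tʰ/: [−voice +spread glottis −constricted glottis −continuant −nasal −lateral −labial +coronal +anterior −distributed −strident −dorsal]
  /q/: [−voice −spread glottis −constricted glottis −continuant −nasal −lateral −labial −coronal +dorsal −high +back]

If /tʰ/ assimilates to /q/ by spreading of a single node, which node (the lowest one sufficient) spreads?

/tʰ/ and [t] differ in [spread glottis]; every other specified feature is identical.
With a single altered terminal, the smallest constituent that could spread is that terminal — [spread glottis].
Features on which the two segments disagree outside [spread glottis], such as [coronal], [dorsal], are unchanged — nothing dominating them spread, and [spread glottis] is the minimal sufficient constituent.

[spread glottis]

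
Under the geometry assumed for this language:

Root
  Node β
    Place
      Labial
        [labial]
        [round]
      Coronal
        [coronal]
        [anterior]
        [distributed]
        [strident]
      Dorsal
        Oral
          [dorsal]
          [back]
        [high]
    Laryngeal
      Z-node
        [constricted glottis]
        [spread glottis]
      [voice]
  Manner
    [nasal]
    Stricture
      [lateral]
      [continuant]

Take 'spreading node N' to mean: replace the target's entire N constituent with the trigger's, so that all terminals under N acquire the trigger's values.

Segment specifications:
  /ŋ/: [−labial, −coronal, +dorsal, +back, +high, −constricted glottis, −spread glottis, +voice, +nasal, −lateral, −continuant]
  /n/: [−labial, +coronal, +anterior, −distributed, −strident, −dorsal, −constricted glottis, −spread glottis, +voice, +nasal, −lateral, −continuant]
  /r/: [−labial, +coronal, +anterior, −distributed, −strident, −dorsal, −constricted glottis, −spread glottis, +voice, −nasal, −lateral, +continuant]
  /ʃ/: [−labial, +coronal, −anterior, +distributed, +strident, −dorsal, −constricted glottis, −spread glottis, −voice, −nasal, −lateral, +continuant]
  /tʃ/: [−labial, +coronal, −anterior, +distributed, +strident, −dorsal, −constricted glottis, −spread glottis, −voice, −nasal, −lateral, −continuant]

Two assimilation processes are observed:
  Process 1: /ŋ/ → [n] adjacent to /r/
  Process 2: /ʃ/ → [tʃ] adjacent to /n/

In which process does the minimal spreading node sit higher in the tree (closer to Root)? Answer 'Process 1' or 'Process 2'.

In Process 1, [coronal], [anterior], [distributed], [strident], [dorsal], [high], [back] change, so the minimal spreading node is Place at depth 2.
In Process 2, [continuant] changes, so the minimal spreading node is [continuant] at depth 3.
Depth 2 < depth 3; Process 1 involves the structurally higher constituent Place.

Process 1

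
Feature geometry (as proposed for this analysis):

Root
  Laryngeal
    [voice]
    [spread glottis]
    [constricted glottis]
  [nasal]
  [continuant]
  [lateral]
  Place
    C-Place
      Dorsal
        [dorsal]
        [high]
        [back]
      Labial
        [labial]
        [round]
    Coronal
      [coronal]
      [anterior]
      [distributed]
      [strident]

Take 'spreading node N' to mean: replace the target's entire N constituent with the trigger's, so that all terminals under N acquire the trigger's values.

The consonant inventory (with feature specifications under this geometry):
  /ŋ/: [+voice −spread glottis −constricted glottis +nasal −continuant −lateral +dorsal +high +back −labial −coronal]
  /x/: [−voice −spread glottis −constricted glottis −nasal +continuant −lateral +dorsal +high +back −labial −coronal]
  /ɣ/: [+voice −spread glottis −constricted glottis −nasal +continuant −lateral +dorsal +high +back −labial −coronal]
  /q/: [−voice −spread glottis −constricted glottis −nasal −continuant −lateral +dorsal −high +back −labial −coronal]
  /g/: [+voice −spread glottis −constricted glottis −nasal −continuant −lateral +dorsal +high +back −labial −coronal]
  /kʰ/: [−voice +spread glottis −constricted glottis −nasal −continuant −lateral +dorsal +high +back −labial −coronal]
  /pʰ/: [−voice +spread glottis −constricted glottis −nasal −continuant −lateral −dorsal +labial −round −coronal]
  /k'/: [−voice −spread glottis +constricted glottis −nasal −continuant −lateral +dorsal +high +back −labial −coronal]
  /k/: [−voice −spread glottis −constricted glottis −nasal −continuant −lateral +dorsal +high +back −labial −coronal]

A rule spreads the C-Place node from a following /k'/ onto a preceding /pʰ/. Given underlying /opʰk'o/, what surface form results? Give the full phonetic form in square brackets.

[okʰk'o]

C-Place immediately or transitively dominates [dorsal], [high], [back], [labial], [round].
After delinking /pʰ/'s C-Place and linking /k'/'s, the affected terminals become [+dorsal], [+high], [+back], [−labial]; [voice], [spread glottis], [constricted glottis], … (outside C-Place) are retained from /pʰ/.
Among the inventory, only /kʰ/ has exactly this specification, giving the surface form [okʰk'o].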